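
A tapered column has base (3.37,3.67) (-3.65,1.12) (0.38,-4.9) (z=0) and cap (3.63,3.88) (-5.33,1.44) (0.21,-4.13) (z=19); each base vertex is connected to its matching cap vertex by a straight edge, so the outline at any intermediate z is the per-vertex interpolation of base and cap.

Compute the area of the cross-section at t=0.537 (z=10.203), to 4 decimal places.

Area at t=0.537: 29.3210

Cross-section at t=0.537: each vertex is (1-t)·p0[i] + t·p1[i].
  v1: (1-0.537)·(3.37,3.67) + 0.537·(3.63,3.88) = (3.5096,3.7828)
  v2: (1-0.537)·(-3.65,1.12) + 0.537·(-5.33,1.44) = (-4.5522,1.2918)
  v3: (1-0.537)·(0.38,-4.9) + 0.537·(0.21,-4.13) = (0.2887,-4.4865)
Shoelace sum Σ(x_i·y_{i+1} − x_{i+1}·y_i):
  i=1: 3.5096·1.2918 − -4.5522·3.7828 = +21.7536 (running +21.7536)
  i=2: -4.5522·-4.4865 − 0.2887·1.2918 = +20.0503 (running +41.8040)
  i=3: 0.2887·3.7828 − 3.5096·-4.4865 = +16.8381 (running +58.6421)
Area = |Σ|/2 = |58.6421|/2 = 29.3210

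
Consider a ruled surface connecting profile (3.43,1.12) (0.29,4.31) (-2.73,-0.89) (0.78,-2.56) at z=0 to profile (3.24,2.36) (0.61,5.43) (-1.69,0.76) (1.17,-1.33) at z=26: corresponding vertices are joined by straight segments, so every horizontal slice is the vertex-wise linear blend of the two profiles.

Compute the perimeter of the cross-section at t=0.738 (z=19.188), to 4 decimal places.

Cross-section at t=0.738: each vertex is (1-t)·p0[i] + t·p1[i].
  v1: (1-0.738)·(3.43,1.12) + 0.738·(3.24,2.36) = (3.2898,2.0351)
  v2: (1-0.738)·(0.29,4.31) + 0.738·(0.61,5.43) = (0.5262,5.1366)
  v3: (1-0.738)·(-2.73,-0.89) + 0.738·(-1.69,0.76) = (-1.9625,0.3277)
  v4: (1-0.738)·(0.78,-2.56) + 0.738·(1.17,-1.33) = (1.0678,-1.6523)
Perimeter = Σ |v_{i+1} − v_i|:
  edge 1→2: √(-2.7636² + 3.1014²) = 4.1541 (running 4.1541)
  edge 2→3: √(-2.4886² + -4.8089²) = 5.4147 (running 9.5688)
  edge 3→4: √(3.0303² + -1.9800²) = 3.6198 (running 13.1886)
  edge 4→1: √(2.2220² + 3.6874²) = 4.3051 (running 17.4937)
Perimeter = 17.4937

Perimeter at t=0.738: 17.4937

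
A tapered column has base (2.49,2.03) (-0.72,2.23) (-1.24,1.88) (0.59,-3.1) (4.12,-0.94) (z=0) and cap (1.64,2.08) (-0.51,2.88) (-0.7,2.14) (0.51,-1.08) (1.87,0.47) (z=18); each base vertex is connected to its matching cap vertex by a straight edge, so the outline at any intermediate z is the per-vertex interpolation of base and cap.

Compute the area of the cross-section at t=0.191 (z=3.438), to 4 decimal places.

Cross-section at t=0.191: each vertex is (1-t)·p0[i] + t·p1[i].
  v1: (1-0.191)·(2.49,2.03) + 0.191·(1.64,2.08) = (2.3276,2.0395)
  v2: (1-0.191)·(-0.72,2.23) + 0.191·(-0.51,2.88) = (-0.6799,2.3541)
  v3: (1-0.191)·(-1.24,1.88) + 0.191·(-0.7,2.14) = (-1.1369,1.9297)
  v4: (1-0.191)·(0.59,-3.1) + 0.191·(0.51,-1.08) = (0.5747,-2.7142)
  v5: (1-0.191)·(4.12,-0.94) + 0.191·(1.87,0.47) = (3.6902,-0.6707)
Shoelace sum Σ(x_i·y_{i+1} − x_{i+1}·y_i):
  i=1: 2.3276·2.3541 − -0.6799·2.0395 = +6.8663 (running +6.8663)
  i=2: -0.6799·1.9297 − -1.1369·2.3541 = +1.3644 (running +8.2307)
  i=3: -1.1369·-2.7142 − 0.5747·1.9297 = +1.9766 (running +10.2073)
  i=4: 0.5747·-0.6707 − 3.6902·-2.7142 = +9.6305 (running +19.8379)
  i=5: 3.6902·2.0395 − 2.3276·-0.6707 = +9.0876 (running +28.9254)
Area = |Σ|/2 = |28.9254|/2 = 14.4627

Area at t=0.191: 14.4627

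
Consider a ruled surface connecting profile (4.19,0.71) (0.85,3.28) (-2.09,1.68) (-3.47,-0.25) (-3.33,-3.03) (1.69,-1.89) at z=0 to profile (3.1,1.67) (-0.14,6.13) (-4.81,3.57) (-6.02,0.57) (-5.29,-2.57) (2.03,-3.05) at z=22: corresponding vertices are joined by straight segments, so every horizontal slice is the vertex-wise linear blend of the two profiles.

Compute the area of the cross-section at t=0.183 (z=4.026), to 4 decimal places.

Cross-section at t=0.183: each vertex is (1-t)·p0[i] + t·p1[i].
  v1: (1-0.183)·(4.19,0.71) + 0.183·(3.1,1.67) = (3.9905,0.8857)
  v2: (1-0.183)·(0.85,3.28) + 0.183·(-0.14,6.13) = (0.6688,3.8015)
  v3: (1-0.183)·(-2.09,1.68) + 0.183·(-4.81,3.57) = (-2.5878,2.0259)
  v4: (1-0.183)·(-3.47,-0.25) + 0.183·(-6.02,0.57) = (-3.9366,-0.0999)
  v5: (1-0.183)·(-3.33,-3.03) + 0.183·(-5.29,-2.57) = (-3.6887,-2.9458)
  v6: (1-0.183)·(1.69,-1.89) + 0.183·(2.03,-3.05) = (1.7522,-2.1023)
Shoelace sum Σ(x_i·y_{i+1} − x_{i+1}·y_i):
  i=1: 3.9905·3.8015 − 0.6688·0.8857 = +14.5778 (running +14.5778)
  i=2: 0.6688·2.0259 − -2.5878·3.8015 = +11.1925 (running +25.7703)
  i=3: -2.5878·-0.0999 − -3.9366·2.0259 = +8.2338 (running +34.0041)
  i=4: -3.9366·-2.9458 − -3.6887·-0.0999 = +11.2280 (running +45.2321)
  i=5: -3.6887·-2.1023 − 1.7522·-2.9458 = +12.9164 (running +58.1484)
  i=6: 1.7522·0.8857 − 3.9905·-2.1023 = +9.9411 (running +68.0895)
Area = |Σ|/2 = |68.0895|/2 = 34.0448

Area at t=0.183: 34.0448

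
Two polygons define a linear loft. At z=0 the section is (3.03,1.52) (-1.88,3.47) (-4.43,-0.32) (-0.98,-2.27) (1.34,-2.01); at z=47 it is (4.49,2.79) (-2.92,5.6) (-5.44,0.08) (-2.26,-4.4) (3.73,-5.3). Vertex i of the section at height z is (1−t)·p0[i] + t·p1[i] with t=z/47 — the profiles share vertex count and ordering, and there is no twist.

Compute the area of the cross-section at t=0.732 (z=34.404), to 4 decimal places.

Cross-section at t=0.732: each vertex is (1-t)·p0[i] + t·p1[i].
  v1: (1-0.732)·(3.03,1.52) + 0.732·(4.49,2.79) = (4.0987,2.4496)
  v2: (1-0.732)·(-1.88,3.47) + 0.732·(-2.92,5.6) = (-2.6413,5.0292)
  v3: (1-0.732)·(-4.43,-0.32) + 0.732·(-5.44,0.08) = (-5.1693,-0.0272)
  v4: (1-0.732)·(-0.98,-2.27) + 0.732·(-2.26,-4.4) = (-1.9170,-3.8292)
  v5: (1-0.732)·(1.34,-2.01) + 0.732·(3.73,-5.3) = (3.0895,-4.4183)
Shoelace sum Σ(x_i·y_{i+1} − x_{i+1}·y_i):
  i=1: 4.0987·5.0292 − -2.6413·2.4496 = +27.0833 (running +27.0833)
  i=2: -2.6413·-0.0272 − -5.1693·5.0292 = +26.0692 (running +53.1525)
  i=3: -5.1693·-3.8292 − -1.9170·-0.0272 = +19.7420 (running +72.8945)
  i=4: -1.9170·-4.4183 − 3.0895·-3.8292 = +20.2998 (running +93.1943)
  i=5: 3.0895·2.4496 − 4.0987·-4.4183 = +25.6774 (running +118.8717)
Area = |Σ|/2 = |118.8717|/2 = 59.4358

Area at t=0.732: 59.4358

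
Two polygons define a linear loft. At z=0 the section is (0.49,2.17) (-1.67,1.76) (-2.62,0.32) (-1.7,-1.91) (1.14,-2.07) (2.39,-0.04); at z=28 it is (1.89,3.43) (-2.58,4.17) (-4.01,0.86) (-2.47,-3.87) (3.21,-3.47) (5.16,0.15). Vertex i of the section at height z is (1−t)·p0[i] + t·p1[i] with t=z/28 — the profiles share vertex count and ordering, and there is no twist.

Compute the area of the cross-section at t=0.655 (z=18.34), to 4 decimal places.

Area at t=0.655: 37.1523

Cross-section at t=0.655: each vertex is (1-t)·p0[i] + t·p1[i].
  v1: (1-0.655)·(0.49,2.17) + 0.655·(1.89,3.43) = (1.4070,2.9953)
  v2: (1-0.655)·(-1.67,1.76) + 0.655·(-2.58,4.17) = (-2.2660,3.3385)
  v3: (1-0.655)·(-2.62,0.32) + 0.655·(-4.01,0.86) = (-3.5305,0.6737)
  v4: (1-0.655)·(-1.7,-1.91) + 0.655·(-2.47,-3.87) = (-2.2044,-3.1938)
  v5: (1-0.655)·(1.14,-2.07) + 0.655·(3.21,-3.47) = (2.4958,-2.9870)
  v6: (1-0.655)·(2.39,-0.04) + 0.655·(5.16,0.15) = (4.2044,0.0844)
Shoelace sum Σ(x_i·y_{i+1} − x_{i+1}·y_i):
  i=1: 1.4070·3.3385 − -2.2660·2.9953 = +11.4848 (running +11.4848)
  i=2: -2.2660·0.6737 − -3.5305·3.3385 = +10.2599 (running +21.7448)
  i=3: -3.5305·-3.1938 − -2.2044·0.6737 = +12.7606 (running +34.5054)
  i=4: -2.2044·-2.9870 − 2.4958·-3.1938 = +14.5556 (running +49.0610)
  i=5: 2.4958·0.0844 − 4.2044·-2.9870 = +12.7692 (running +61.8302)
  i=6: 4.2044·2.9953 − 1.4070·0.0844 = +12.4745 (running +74.3047)
Area = |Σ|/2 = |74.3047|/2 = 37.1523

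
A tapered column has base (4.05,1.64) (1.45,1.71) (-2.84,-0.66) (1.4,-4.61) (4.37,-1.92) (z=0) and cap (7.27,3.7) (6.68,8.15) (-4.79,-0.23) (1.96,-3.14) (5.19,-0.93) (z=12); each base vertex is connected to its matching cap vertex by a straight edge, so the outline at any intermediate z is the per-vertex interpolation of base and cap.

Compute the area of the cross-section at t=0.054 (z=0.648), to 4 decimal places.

Area at t=0.054: 28.9073

Cross-section at t=0.054: each vertex is (1-t)·p0[i] + t·p1[i].
  v1: (1-0.054)·(4.05,1.64) + 0.054·(7.27,3.7) = (4.2239,1.7512)
  v2: (1-0.054)·(1.45,1.71) + 0.054·(6.68,8.15) = (1.7324,2.0578)
  v3: (1-0.054)·(-2.84,-0.66) + 0.054·(-4.79,-0.23) = (-2.9453,-0.6368)
  v4: (1-0.054)·(1.4,-4.61) + 0.054·(1.96,-3.14) = (1.4302,-4.5306)
  v5: (1-0.054)·(4.37,-1.92) + 0.054·(5.19,-0.93) = (4.4143,-1.8665)
Shoelace sum Σ(x_i·y_{i+1} − x_{i+1}·y_i):
  i=1: 4.2239·2.0578 − 1.7324·1.7512 = +5.6578 (running +5.6578)
  i=2: 1.7324·-0.6368 − -2.9453·2.0578 = +4.9576 (running +10.6154)
  i=3: -2.9453·-4.5306 − 1.4302·-0.6368 = +14.2548 (running +24.8702)
  i=4: 1.4302·-1.8665 − 4.4143·-4.5306 = +17.3298 (running +42.2000)
  i=5: 4.4143·1.7512 − 4.2239·-1.8665 = +15.6145 (running +57.8145)
Area = |Σ|/2 = |57.8145|/2 = 28.9073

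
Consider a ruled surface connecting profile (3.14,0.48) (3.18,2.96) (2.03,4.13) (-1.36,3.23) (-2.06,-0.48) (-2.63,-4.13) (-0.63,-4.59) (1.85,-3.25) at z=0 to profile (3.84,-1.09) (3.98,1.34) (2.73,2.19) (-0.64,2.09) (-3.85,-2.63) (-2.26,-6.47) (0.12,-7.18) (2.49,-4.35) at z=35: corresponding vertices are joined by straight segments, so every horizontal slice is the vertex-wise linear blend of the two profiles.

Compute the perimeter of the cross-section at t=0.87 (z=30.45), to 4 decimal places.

Cross-section at t=0.87: each vertex is (1-t)·p0[i] + t·p1[i].
  v1: (1-0.87)·(3.14,0.48) + 0.87·(3.84,-1.09) = (3.7490,-0.8859)
  v2: (1-0.87)·(3.18,2.96) + 0.87·(3.98,1.34) = (3.8760,1.5506)
  v3: (1-0.87)·(2.03,4.13) + 0.87·(2.73,2.19) = (2.6390,2.4422)
  v4: (1-0.87)·(-1.36,3.23) + 0.87·(-0.64,2.09) = (-0.7336,2.2382)
  v5: (1-0.87)·(-2.06,-0.48) + 0.87·(-3.85,-2.63) = (-3.6173,-2.3505)
  v6: (1-0.87)·(-2.63,-4.13) + 0.87·(-2.26,-6.47) = (-2.3081,-6.1658)
  v7: (1-0.87)·(-0.63,-4.59) + 0.87·(0.12,-7.18) = (0.0225,-6.8433)
  v8: (1-0.87)·(1.85,-3.25) + 0.87·(2.49,-4.35) = (2.4068,-4.2070)
Perimeter = Σ |v_{i+1} − v_i|:
  edge 1→2: √(0.1270² + 2.4365²) = 2.4398 (running 2.4398)
  edge 2→3: √(-1.2370² + 0.8916²) = 1.5248 (running 3.9646)
  edge 3→4: √(-3.3726² + -0.2040²) = 3.3788 (running 7.3434)
  edge 4→5: √(-2.8837² + -4.5887²) = 5.4196 (running 12.7630)
  edge 5→6: √(1.3092² + -3.8153²) = 4.0337 (running 16.7967)
  edge 6→7: √(2.3306² + -0.6775²) = 2.4271 (running 19.2237)
  edge 7→8: √(2.3843² + 2.6363²) = 3.5546 (running 22.7783)
  edge 8→1: √(1.3422² + 3.3211²) = 3.5821 (running 26.3604)
Perimeter = 26.3604

Perimeter at t=0.87: 26.3604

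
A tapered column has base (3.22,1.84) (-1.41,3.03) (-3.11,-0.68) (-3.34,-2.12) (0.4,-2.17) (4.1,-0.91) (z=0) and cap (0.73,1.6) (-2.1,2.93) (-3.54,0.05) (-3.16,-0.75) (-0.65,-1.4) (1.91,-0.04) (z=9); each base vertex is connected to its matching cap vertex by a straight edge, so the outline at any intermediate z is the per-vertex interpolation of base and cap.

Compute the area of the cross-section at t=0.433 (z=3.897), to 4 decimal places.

Cross-section at t=0.433: each vertex is (1-t)·p0[i] + t·p1[i].
  v1: (1-0.433)·(3.22,1.84) + 0.433·(0.73,1.6) = (2.1418,1.7361)
  v2: (1-0.433)·(-1.41,3.03) + 0.433·(-2.1,2.93) = (-1.7088,2.9867)
  v3: (1-0.433)·(-3.11,-0.68) + 0.433·(-3.54,0.05) = (-3.2962,-0.3639)
  v4: (1-0.433)·(-3.34,-2.12) + 0.433·(-3.16,-0.75) = (-3.2621,-1.5268)
  v5: (1-0.433)·(0.4,-2.17) + 0.433·(-0.65,-1.4) = (-0.0547,-1.8366)
  v6: (1-0.433)·(4.1,-0.91) + 0.433·(1.91,-0.04) = (3.1517,-0.5333)
Shoelace sum Σ(x_i·y_{i+1} − x_{i+1}·y_i):
  i=1: 2.1418·2.9867 − -1.7088·1.7361 = +9.3636 (running +9.3636)
  i=2: -1.7088·-0.3639 − -3.2962·2.9867 = +10.4666 (running +19.8301)
  i=3: -3.2962·-1.5268 − -3.2621·-0.3639 = +3.8455 (running +23.6756)
  i=4: -3.2621·-1.8366 − -0.0547·-1.5268 = +5.9076 (running +29.5833)
  i=5: -0.0547·-0.5333 − 3.1517·-1.8366 = +5.8176 (running +35.4008)
  i=6: 3.1517·1.7361 − 2.1418·-0.5333 = +6.6139 (running +42.0147)
Area = |Σ|/2 = |42.0147|/2 = 21.0074

Area at t=0.433: 21.0074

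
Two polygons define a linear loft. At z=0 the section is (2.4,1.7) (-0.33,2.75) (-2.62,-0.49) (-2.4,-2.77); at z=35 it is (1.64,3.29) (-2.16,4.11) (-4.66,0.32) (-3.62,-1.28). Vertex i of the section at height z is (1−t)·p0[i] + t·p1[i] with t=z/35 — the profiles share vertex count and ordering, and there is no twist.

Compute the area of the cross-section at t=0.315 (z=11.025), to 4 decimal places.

Area at t=0.315: 12.5701

Cross-section at t=0.315: each vertex is (1-t)·p0[i] + t·p1[i].
  v1: (1-0.315)·(2.4,1.7) + 0.315·(1.64,3.29) = (2.1606,2.2008)
  v2: (1-0.315)·(-0.33,2.75) + 0.315·(-2.16,4.11) = (-0.9064,3.1784)
  v3: (1-0.315)·(-2.62,-0.49) + 0.315·(-4.66,0.32) = (-3.2626,-0.2349)
  v4: (1-0.315)·(-2.4,-2.77) + 0.315·(-3.62,-1.28) = (-2.7843,-2.3007)
Shoelace sum Σ(x_i·y_{i+1} − x_{i+1}·y_i):
  i=1: 2.1606·3.1784 − -0.9064·2.2008 = +8.8622 (running +8.8622)
  i=2: -0.9064·-0.2349 − -3.2626·3.1784 = +10.5827 (running +19.4449)
  i=3: -3.2626·-2.3007 − -2.7843·-0.2349 = +6.8522 (running +26.2971)
  i=4: -2.7843·2.2008 − 2.1606·-2.3007 = -1.1570 (running +25.1401)
Area = |Σ|/2 = |25.1401|/2 = 12.5701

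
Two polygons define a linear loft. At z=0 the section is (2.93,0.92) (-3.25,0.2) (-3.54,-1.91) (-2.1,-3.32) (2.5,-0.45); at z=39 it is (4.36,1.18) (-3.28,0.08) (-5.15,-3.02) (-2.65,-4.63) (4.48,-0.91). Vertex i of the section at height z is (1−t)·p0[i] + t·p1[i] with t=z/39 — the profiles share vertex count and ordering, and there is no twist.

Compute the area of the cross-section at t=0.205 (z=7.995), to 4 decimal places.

Area at t=0.205: 18.3733

Cross-section at t=0.205: each vertex is (1-t)·p0[i] + t·p1[i].
  v1: (1-0.205)·(2.93,0.92) + 0.205·(4.36,1.18) = (3.2232,0.9733)
  v2: (1-0.205)·(-3.25,0.2) + 0.205·(-3.28,0.08) = (-3.2561,0.1754)
  v3: (1-0.205)·(-3.54,-1.91) + 0.205·(-5.15,-3.02) = (-3.8700,-2.1376)
  v4: (1-0.205)·(-2.1,-3.32) + 0.205·(-2.65,-4.63) = (-2.2128,-3.5886)
  v5: (1-0.205)·(2.5,-0.45) + 0.205·(4.48,-0.91) = (2.9059,-0.5443)
Shoelace sum Σ(x_i·y_{i+1} − x_{i+1}·y_i):
  i=1: 3.2232·0.1754 − -3.2561·0.9733 = +3.7346 (running +3.7346)
  i=2: -3.2561·-2.1376 − -3.8700·0.1754 = +7.6390 (running +11.3735)
  i=3: -3.8700·-3.5886 − -2.2128·-2.1376 = +9.1580 (running +20.5315)
  i=4: -2.2128·-0.5443 − 2.9059·-3.5886 = +11.6324 (running +32.1639)
  i=5: 2.9059·0.9733 − 3.2232·-0.5443 = +4.5827 (running +36.7466)
Area = |Σ|/2 = |36.7466|/2 = 18.3733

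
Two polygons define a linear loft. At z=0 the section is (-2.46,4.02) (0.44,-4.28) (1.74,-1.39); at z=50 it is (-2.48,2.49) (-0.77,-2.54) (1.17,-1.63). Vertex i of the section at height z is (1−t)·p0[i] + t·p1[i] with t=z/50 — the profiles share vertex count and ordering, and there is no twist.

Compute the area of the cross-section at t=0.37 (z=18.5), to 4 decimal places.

Cross-section at t=0.37: each vertex is (1-t)·p0[i] + t·p1[i].
  v1: (1-0.37)·(-2.46,4.02) + 0.37·(-2.48,2.49) = (-2.4674,3.4539)
  v2: (1-0.37)·(0.44,-4.28) + 0.37·(-0.77,-2.54) = (-0.0077,-3.6362)
  v3: (1-0.37)·(1.74,-1.39) + 0.37·(1.17,-1.63) = (1.5291,-1.4788)
Shoelace sum Σ(x_i·y_{i+1} − x_{i+1}·y_i):
  i=1: -2.4674·-3.6362 − -0.0077·3.4539 = +8.9986 (running +8.9986)
  i=2: -0.0077·-1.4788 − 1.5291·-3.6362 = +5.5715 (running +14.5701)
  i=3: 1.5291·3.4539 − -2.4674·-1.4788 = +1.6326 (running +16.2026)
Area = |Σ|/2 = |16.2026|/2 = 8.1013

Area at t=0.37: 8.1013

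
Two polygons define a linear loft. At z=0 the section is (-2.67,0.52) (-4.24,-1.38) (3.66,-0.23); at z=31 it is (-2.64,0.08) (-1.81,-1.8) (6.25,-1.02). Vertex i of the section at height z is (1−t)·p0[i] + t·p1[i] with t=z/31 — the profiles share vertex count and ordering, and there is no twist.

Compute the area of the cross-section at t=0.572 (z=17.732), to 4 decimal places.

Area at t=0.572: 7.4537

Cross-section at t=0.572: each vertex is (1-t)·p0[i] + t·p1[i].
  v1: (1-0.572)·(-2.67,0.52) + 0.572·(-2.64,0.08) = (-2.6528,0.2683)
  v2: (1-0.572)·(-4.24,-1.38) + 0.572·(-1.81,-1.8) = (-2.8500,-1.6202)
  v3: (1-0.572)·(3.66,-0.23) + 0.572·(6.25,-1.02) = (5.1415,-0.6819)
Shoelace sum Σ(x_i·y_{i+1} − x_{i+1}·y_i):
  i=1: -2.6528·-1.6202 − -2.8500·0.2683 = +5.0630 (running +5.0630)
  i=2: -2.8500·-0.6819 − 5.1415·-1.6202 = +10.2738 (running +15.3368)
  i=3: 5.1415·0.2683 − -2.6528·-0.6819 = -0.4294 (running +14.9074)
Area = |Σ|/2 = |14.9074|/2 = 7.4537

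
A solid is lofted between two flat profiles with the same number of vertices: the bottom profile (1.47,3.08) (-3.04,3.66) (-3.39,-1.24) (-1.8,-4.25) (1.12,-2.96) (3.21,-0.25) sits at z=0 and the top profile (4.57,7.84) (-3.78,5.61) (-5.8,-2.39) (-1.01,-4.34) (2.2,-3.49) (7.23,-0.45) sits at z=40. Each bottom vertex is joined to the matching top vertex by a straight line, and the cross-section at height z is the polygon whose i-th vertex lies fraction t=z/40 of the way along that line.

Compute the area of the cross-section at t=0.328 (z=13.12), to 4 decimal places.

Cross-section at t=0.328: each vertex is (1-t)·p0[i] + t·p1[i].
  v1: (1-0.328)·(1.47,3.08) + 0.328·(4.57,7.84) = (2.4868,4.6413)
  v2: (1-0.328)·(-3.04,3.66) + 0.328·(-3.78,5.61) = (-3.2827,4.2996)
  v3: (1-0.328)·(-3.39,-1.24) + 0.328·(-5.8,-2.39) = (-4.1805,-1.6172)
  v4: (1-0.328)·(-1.8,-4.25) + 0.328·(-1.01,-4.34) = (-1.5409,-4.2795)
  v5: (1-0.328)·(1.12,-2.96) + 0.328·(2.2,-3.49) = (1.4742,-3.1338)
  v6: (1-0.328)·(3.21,-0.25) + 0.328·(7.23,-0.45) = (4.5286,-0.3156)
Shoelace sum Σ(x_i·y_{i+1} − x_{i+1}·y_i):
  i=1: 2.4868·4.2996 − -3.2827·4.6413 = +25.9283 (running +25.9283)
  i=2: -3.2827·-1.6172 − -4.1805·4.2996 = +23.2832 (running +49.2115)
  i=3: -4.1805·-4.2795 − -1.5409·-1.6172 = +15.3985 (running +64.6100)
  i=4: -1.5409·-3.1338 − 1.4742·-4.2795 = +11.1379 (running +75.7479)
  i=5: 1.4742·-0.3156 − 4.5286·-3.1338 = +13.7265 (running +89.4744)
  i=6: 4.5286·4.6413 − 2.4868·-0.3156 = +21.8031 (running +111.2776)
Area = |Σ|/2 = |111.2776|/2 = 55.6388

Area at t=0.328: 55.6388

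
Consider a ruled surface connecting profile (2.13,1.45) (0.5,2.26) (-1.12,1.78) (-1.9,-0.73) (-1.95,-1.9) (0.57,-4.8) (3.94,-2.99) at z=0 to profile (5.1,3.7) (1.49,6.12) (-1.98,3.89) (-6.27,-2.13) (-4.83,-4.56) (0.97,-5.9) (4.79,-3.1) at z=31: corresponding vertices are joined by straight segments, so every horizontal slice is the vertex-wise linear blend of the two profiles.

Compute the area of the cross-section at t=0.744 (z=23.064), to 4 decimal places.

Area at t=0.744: 70.8427

Cross-section at t=0.744: each vertex is (1-t)·p0[i] + t·p1[i].
  v1: (1-0.744)·(2.13,1.45) + 0.744·(5.1,3.7) = (4.3397,3.1240)
  v2: (1-0.744)·(0.5,2.26) + 0.744·(1.49,6.12) = (1.2366,5.1318)
  v3: (1-0.744)·(-1.12,1.78) + 0.744·(-1.98,3.89) = (-1.7598,3.3498)
  v4: (1-0.744)·(-1.9,-0.73) + 0.744·(-6.27,-2.13) = (-5.1513,-1.7716)
  v5: (1-0.744)·(-1.95,-1.9) + 0.744·(-4.83,-4.56) = (-4.0927,-3.8790)
  v6: (1-0.744)·(0.57,-4.8) + 0.744·(0.97,-5.9) = (0.8676,-5.6184)
  v7: (1-0.744)·(3.94,-2.99) + 0.744·(4.79,-3.1) = (4.5724,-3.0718)
Shoelace sum Σ(x_i·y_{i+1} − x_{i+1}·y_i):
  i=1: 4.3397·5.1318 − 1.2366·3.1240 = +18.4075 (running +18.4075)
  i=2: 1.2366·3.3498 − -1.7598·5.1318 = +13.1735 (running +31.5810)
  i=3: -1.7598·-1.7716 − -5.1513·3.3498 = +20.3737 (running +51.9547)
  i=4: -5.1513·-3.8790 − -4.0927·-1.7716 = +12.7314 (running +64.6861)
  i=5: -4.0927·-5.6184 − 0.8676·-3.8790 = +26.3600 (running +91.0461)
  i=6: 0.8676·-3.0718 − 4.5724·-5.6184 = +23.0244 (running +114.0705)
  i=7: 4.5724·3.1240 − 4.3397·-3.0718 = +27.6150 (running +141.6855)
Area = |Σ|/2 = |141.6855|/2 = 70.8427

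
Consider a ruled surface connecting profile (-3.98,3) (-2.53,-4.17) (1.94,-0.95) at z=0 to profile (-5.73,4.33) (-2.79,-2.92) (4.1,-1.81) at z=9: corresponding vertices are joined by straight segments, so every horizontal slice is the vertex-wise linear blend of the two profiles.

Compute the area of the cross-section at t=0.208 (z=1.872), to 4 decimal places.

Area at t=0.208: 20.3181

Cross-section at t=0.208: each vertex is (1-t)·p0[i] + t·p1[i].
  v1: (1-0.208)·(-3.98,3) + 0.208·(-5.73,4.33) = (-4.3440,3.2766)
  v2: (1-0.208)·(-2.53,-4.17) + 0.208·(-2.79,-2.92) = (-2.5841,-3.9100)
  v3: (1-0.208)·(1.94,-0.95) + 0.208·(4.1,-1.81) = (2.3893,-1.1289)
Shoelace sum Σ(x_i·y_{i+1} − x_{i+1}·y_i):
  i=1: -4.3440·-3.9100 − -2.5841·3.2766 = +25.4521 (running +25.4521)
  i=2: -2.5841·-1.1289 − 2.3893·-3.9100 = +12.2592 (running +37.7113)
  i=3: 2.3893·3.2766 − -4.3440·-1.1289 = +2.9250 (running +40.6363)
Area = |Σ|/2 = |40.6363|/2 = 20.3181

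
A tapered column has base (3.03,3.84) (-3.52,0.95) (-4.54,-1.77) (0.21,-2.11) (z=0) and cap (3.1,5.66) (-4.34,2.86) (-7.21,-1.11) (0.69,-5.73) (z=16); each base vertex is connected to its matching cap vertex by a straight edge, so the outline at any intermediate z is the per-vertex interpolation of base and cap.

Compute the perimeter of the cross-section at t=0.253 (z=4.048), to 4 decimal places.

Perimeter at t=0.253: 24.2784

Cross-section at t=0.253: each vertex is (1-t)·p0[i] + t·p1[i].
  v1: (1-0.253)·(3.03,3.84) + 0.253·(3.1,5.66) = (3.0477,4.3005)
  v2: (1-0.253)·(-3.52,0.95) + 0.253·(-4.34,2.86) = (-3.7275,1.4332)
  v3: (1-0.253)·(-4.54,-1.77) + 0.253·(-7.21,-1.11) = (-5.2155,-1.6030)
  v4: (1-0.253)·(0.21,-2.11) + 0.253·(0.69,-5.73) = (0.3314,-3.0259)
Perimeter = Σ |v_{i+1} − v_i|:
  edge 1→2: √(-6.7752² + -2.8672²) = 7.3569 (running 7.3569)
  edge 2→3: √(-1.4880² + -3.0362²) = 3.3813 (running 10.7382)
  edge 3→4: √(5.5469² + -1.4228²) = 5.7265 (running 16.4647)
  edge 4→1: √(2.7163² + 7.3263²) = 7.8136 (running 24.2784)
Perimeter = 24.2784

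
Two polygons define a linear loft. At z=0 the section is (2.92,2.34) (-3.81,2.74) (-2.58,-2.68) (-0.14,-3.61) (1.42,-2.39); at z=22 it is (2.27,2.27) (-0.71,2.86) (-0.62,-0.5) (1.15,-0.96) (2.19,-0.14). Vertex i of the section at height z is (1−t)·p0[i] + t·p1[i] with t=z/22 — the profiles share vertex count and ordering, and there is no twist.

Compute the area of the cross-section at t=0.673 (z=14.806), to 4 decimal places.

Cross-section at t=0.673: each vertex is (1-t)·p0[i] + t·p1[i].
  v1: (1-0.673)·(2.92,2.34) + 0.673·(2.27,2.27) = (2.4825,2.2929)
  v2: (1-0.673)·(-3.81,2.74) + 0.673·(-0.71,2.86) = (-1.7237,2.8208)
  v3: (1-0.673)·(-2.58,-2.68) + 0.673·(-0.62,-0.5) = (-1.2609,-1.2129)
  v4: (1-0.673)·(-0.14,-3.61) + 0.673·(1.15,-0.96) = (0.7282,-1.8265)
  v5: (1-0.673)·(1.42,-2.39) + 0.673·(2.19,-0.14) = (1.9382,-0.8757)
Shoelace sum Σ(x_i·y_{i+1} − x_{i+1}·y_i):
  i=1: 2.4825·2.8208 − -1.7237·2.2929 = +10.9549 (running +10.9549)
  i=2: -1.7237·-1.2129 − -1.2609·2.8208 = +5.6474 (running +16.6023)
  i=3: -1.2609·-1.8265 − 0.7282·-1.2129 = +3.1863 (running +19.7886)
  i=4: 0.7282·-0.8757 − 1.9382·-1.8265 = +2.9025 (running +22.6911)
  i=5: 1.9382·2.2929 − 2.4825·-0.8757 = +6.6182 (running +29.3093)
Area = |Σ|/2 = |29.3093|/2 = 14.6547

Area at t=0.673: 14.6547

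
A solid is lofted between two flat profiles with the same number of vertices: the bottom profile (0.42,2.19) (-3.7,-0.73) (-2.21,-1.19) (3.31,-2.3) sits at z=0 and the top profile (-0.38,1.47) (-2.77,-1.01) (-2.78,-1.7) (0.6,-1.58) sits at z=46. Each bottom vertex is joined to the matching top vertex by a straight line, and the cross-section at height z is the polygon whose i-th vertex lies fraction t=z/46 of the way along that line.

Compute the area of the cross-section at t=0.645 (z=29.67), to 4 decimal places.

Cross-section at t=0.645: each vertex is (1-t)·p0[i] + t·p1[i].
  v1: (1-0.645)·(0.42,2.19) + 0.645·(-0.38,1.47) = (-0.0960,1.7256)
  v2: (1-0.645)·(-3.7,-0.73) + 0.645·(-2.77,-1.01) = (-3.1002,-0.9106)
  v3: (1-0.645)·(-2.21,-1.19) + 0.645·(-2.78,-1.7) = (-2.5776,-1.5190)
  v4: (1-0.645)·(3.31,-2.3) + 0.645·(0.6,-1.58) = (1.5620,-1.8356)
Shoelace sum Σ(x_i·y_{i+1} − x_{i+1}·y_i):
  i=1: -0.0960·-0.9106 − -3.1002·1.7256 = +5.4370 (running +5.4370)
  i=2: -3.1002·-1.5190 − -2.5776·-0.9106 = +2.3618 (running +7.7988)
  i=3: -2.5776·-1.8356 − 1.5620·-1.5190 = +7.1042 (running +14.9030)
  i=4: 1.5620·1.7256 − -0.0960·-1.8356 = +2.5193 (running +17.4223)
Area = |Σ|/2 = |17.4223|/2 = 8.7111

Area at t=0.645: 8.7111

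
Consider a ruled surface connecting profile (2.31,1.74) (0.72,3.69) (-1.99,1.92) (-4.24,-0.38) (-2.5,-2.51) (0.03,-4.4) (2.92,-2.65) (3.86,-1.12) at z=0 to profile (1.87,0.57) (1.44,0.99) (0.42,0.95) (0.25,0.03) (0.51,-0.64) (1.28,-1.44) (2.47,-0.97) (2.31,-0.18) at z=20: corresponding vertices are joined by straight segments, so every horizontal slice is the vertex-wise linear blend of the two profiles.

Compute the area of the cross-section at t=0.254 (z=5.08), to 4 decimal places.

Area at t=0.254: 25.5110

Cross-section at t=0.254: each vertex is (1-t)·p0[i] + t·p1[i].
  v1: (1-0.254)·(2.31,1.74) + 0.254·(1.87,0.57) = (2.1982,1.4428)
  v2: (1-0.254)·(0.72,3.69) + 0.254·(1.44,0.99) = (0.9029,3.0042)
  v3: (1-0.254)·(-1.99,1.92) + 0.254·(0.42,0.95) = (-1.3779,1.6736)
  v4: (1-0.254)·(-4.24,-0.38) + 0.254·(0.25,0.03) = (-3.0995,-0.2759)
  v5: (1-0.254)·(-2.5,-2.51) + 0.254·(0.51,-0.64) = (-1.7355,-2.0350)
  v6: (1-0.254)·(0.03,-4.4) + 0.254·(1.28,-1.44) = (0.3475,-3.6482)
  v7: (1-0.254)·(2.92,-2.65) + 0.254·(2.47,-0.97) = (2.8057,-2.2233)
  v8: (1-0.254)·(3.86,-1.12) + 0.254·(2.31,-0.18) = (3.4663,-0.8812)
Shoelace sum Σ(x_i·y_{i+1} − x_{i+1}·y_i):
  i=1: 2.1982·3.0042 − 0.9029·1.4428 = +5.3013 (running +5.3013)
  i=2: 0.9029·1.6736 − -1.3779·3.0042 = +5.6504 (running +10.9517)
  i=3: -1.3779·-0.2759 − -3.0995·1.6736 = +5.5675 (running +16.5193)
  i=4: -3.0995·-2.0350 − -1.7355·-0.2759 = +5.8289 (running +22.3481)
  i=5: -1.7355·-3.6482 − 0.3475·-2.0350 = +7.0384 (running +29.3865)
  i=6: 0.3475·-2.2233 − 2.8057·-3.6482 = +9.4631 (running +38.8496)
  i=7: 2.8057·-0.8812 − 3.4663·-2.2233 = +5.2341 (running +44.0837)
  i=8: 3.4663·1.4428 − 2.1982·-0.8812 = +6.9384 (running +51.0221)
Area = |Σ|/2 = |51.0221|/2 = 25.5110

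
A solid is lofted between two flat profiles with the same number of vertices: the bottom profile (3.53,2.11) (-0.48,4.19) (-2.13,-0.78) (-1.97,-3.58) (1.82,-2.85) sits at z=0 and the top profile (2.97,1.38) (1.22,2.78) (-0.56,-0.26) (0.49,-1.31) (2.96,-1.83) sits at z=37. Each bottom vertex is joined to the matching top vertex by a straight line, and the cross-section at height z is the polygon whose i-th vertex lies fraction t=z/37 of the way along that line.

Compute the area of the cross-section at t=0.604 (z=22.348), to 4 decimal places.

Cross-section at t=0.604: each vertex is (1-t)·p0[i] + t·p1[i].
  v1: (1-0.604)·(3.53,2.11) + 0.604·(2.97,1.38) = (3.1918,1.6691)
  v2: (1-0.604)·(-0.48,4.19) + 0.604·(1.22,2.78) = (0.5468,3.3384)
  v3: (1-0.604)·(-2.13,-0.78) + 0.604·(-0.56,-0.26) = (-1.1817,-0.4659)
  v4: (1-0.604)·(-1.97,-3.58) + 0.604·(0.49,-1.31) = (-0.4842,-2.2089)
  v5: (1-0.604)·(1.82,-2.85) + 0.604·(2.96,-1.83) = (2.5086,-2.2339)
Shoelace sum Σ(x_i·y_{i+1} − x_{i+1}·y_i):
  i=1: 3.1918·3.3384 − 0.5468·1.6691 = +9.7426 (running +9.7426)
  i=2: 0.5468·-0.4659 − -1.1817·3.3384 = +3.6902 (running +13.4328)
  i=3: -1.1817·-2.2089 − -0.4842·-0.4659 = +2.3847 (running +15.8176)
  i=4: -0.4842·-2.2339 − 2.5086·-2.2089 = +6.6228 (running +22.4404)
  i=5: 2.5086·1.6691 − 3.1918·-2.2339 = +11.3171 (running +33.7575)
Area = |Σ|/2 = |33.7575|/2 = 16.8787

Area at t=0.604: 16.8787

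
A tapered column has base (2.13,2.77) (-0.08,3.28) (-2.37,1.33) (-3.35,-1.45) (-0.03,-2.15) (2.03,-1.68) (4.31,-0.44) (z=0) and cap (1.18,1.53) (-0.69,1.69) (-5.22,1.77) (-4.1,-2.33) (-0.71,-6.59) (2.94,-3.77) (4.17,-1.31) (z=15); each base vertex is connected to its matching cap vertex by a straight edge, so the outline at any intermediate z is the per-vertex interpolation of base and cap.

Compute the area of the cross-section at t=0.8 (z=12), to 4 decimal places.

Area at t=0.8: 43.8492

Cross-section at t=0.8: each vertex is (1-t)·p0[i] + t·p1[i].
  v1: (1-0.8)·(2.13,2.77) + 0.8·(1.18,1.53) = (1.3700,1.7780)
  v2: (1-0.8)·(-0.08,3.28) + 0.8·(-0.69,1.69) = (-0.5680,2.0080)
  v3: (1-0.8)·(-2.37,1.33) + 0.8·(-5.22,1.77) = (-4.6500,1.6820)
  v4: (1-0.8)·(-3.35,-1.45) + 0.8·(-4.1,-2.33) = (-3.9500,-2.1540)
  v5: (1-0.8)·(-0.03,-2.15) + 0.8·(-0.71,-6.59) = (-0.5740,-5.7020)
  v6: (1-0.8)·(2.03,-1.68) + 0.8·(2.94,-3.77) = (2.7580,-3.3520)
  v7: (1-0.8)·(4.31,-0.44) + 0.8·(4.17,-1.31) = (4.1980,-1.1360)
Shoelace sum Σ(x_i·y_{i+1} − x_{i+1}·y_i):
  i=1: 1.3700·2.0080 − -0.5680·1.7780 = +3.7609 (running +3.7609)
  i=2: -0.5680·1.6820 − -4.6500·2.0080 = +8.3818 (running +12.1427)
  i=3: -4.6500·-2.1540 − -3.9500·1.6820 = +16.6600 (running +28.8027)
  i=4: -3.9500·-5.7020 − -0.5740·-2.1540 = +21.2865 (running +50.0892)
  i=5: -0.5740·-3.3520 − 2.7580·-5.7020 = +17.6502 (running +67.7394)
  i=6: 2.7580·-1.1360 − 4.1980·-3.3520 = +10.9386 (running +78.6780)
  i=7: 4.1980·1.7780 − 1.3700·-1.1360 = +9.0204 (running +87.6983)
Area = |Σ|/2 = |87.6983|/2 = 43.8492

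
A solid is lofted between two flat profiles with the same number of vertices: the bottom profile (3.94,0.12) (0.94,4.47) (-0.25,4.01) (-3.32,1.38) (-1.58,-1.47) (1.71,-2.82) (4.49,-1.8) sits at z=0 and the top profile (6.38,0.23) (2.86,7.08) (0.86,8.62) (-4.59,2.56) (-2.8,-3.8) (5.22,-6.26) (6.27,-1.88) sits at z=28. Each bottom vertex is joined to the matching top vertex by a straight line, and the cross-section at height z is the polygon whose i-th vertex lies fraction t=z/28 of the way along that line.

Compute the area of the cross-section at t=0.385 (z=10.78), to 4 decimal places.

Cross-section at t=0.385: each vertex is (1-t)·p0[i] + t·p1[i].
  v1: (1-0.385)·(3.94,0.12) + 0.385·(6.38,0.23) = (4.8794,0.1623)
  v2: (1-0.385)·(0.94,4.47) + 0.385·(2.86,7.08) = (1.6792,5.4748)
  v3: (1-0.385)·(-0.25,4.01) + 0.385·(0.86,8.62) = (0.1774,5.7848)
  v4: (1-0.385)·(-3.32,1.38) + 0.385·(-4.59,2.56) = (-3.8089,1.8343)
  v5: (1-0.385)·(-1.58,-1.47) + 0.385·(-2.8,-3.8) = (-2.0497,-2.3670)
  v6: (1-0.385)·(1.71,-2.82) + 0.385·(5.22,-6.26) = (3.0614,-4.1444)
  v7: (1-0.385)·(4.49,-1.8) + 0.385·(6.27,-1.88) = (5.1753,-1.8308)
Shoelace sum Σ(x_i·y_{i+1} − x_{i+1}·y_i):
  i=1: 4.8794·5.4748 − 1.6792·0.1623 = +26.4414 (running +26.4414)
  i=2: 1.6792·5.7848 − 0.1774·5.4748 = +8.7430 (running +35.1843)
  i=3: 0.1774·1.8343 − -3.8089·5.7848 = +22.3595 (running +57.5438)
  i=4: -3.8089·-2.3670 − -2.0497·1.8343 = +12.7757 (running +70.3196)
  i=5: -2.0497·-4.1444 − 3.0614·-2.3670 = +15.7411 (running +86.0607)
  i=6: 3.0614·-1.8308 − 5.1753·-4.1444 = +15.8438 (running +101.9045)
  i=7: 5.1753·0.1623 − 4.8794·-1.8308 = +9.7734 (running +111.6779)
Area = |Σ|/2 = |111.6779|/2 = 55.8390

Area at t=0.385: 55.8390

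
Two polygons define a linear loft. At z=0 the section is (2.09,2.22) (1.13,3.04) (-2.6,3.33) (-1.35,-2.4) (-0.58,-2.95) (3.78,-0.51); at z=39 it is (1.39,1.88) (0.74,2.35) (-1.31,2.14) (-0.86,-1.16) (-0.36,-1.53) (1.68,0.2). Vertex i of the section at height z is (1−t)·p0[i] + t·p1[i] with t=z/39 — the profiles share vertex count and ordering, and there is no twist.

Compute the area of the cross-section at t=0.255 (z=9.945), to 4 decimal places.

Cross-section at t=0.255: each vertex is (1-t)·p0[i] + t·p1[i].
  v1: (1-0.255)·(2.09,2.22) + 0.255·(1.39,1.88) = (1.9115,2.1333)
  v2: (1-0.255)·(1.13,3.04) + 0.255·(0.74,2.35) = (1.0305,2.8641)
  v3: (1-0.255)·(-2.6,3.33) + 0.255·(-1.31,2.14) = (-2.2711,3.0266)
  v4: (1-0.255)·(-1.35,-2.4) + 0.255·(-0.86,-1.16) = (-1.2251,-2.0838)
  v5: (1-0.255)·(-0.58,-2.95) + 0.255·(-0.36,-1.53) = (-0.5239,-2.5879)
  v6: (1-0.255)·(3.78,-0.51) + 0.255·(1.68,0.2) = (3.2445,-0.3290)
Shoelace sum Σ(x_i·y_{i+1} − x_{i+1}·y_i):
  i=1: 1.9115·2.8641 − 1.0305·2.1333 = +3.2762 (running +3.2762)
  i=2: 1.0305·3.0266 − -2.2711·2.8641 = +9.6234 (running +12.8996)
  i=3: -2.2711·-2.0838 − -1.2251·3.0266 = +8.4401 (running +21.3397)
  i=4: -1.2251·-2.5879 − -0.5239·-2.0838 = +2.0786 (running +23.4183)
  i=5: -0.5239·-0.3290 − 3.2445·-2.5879 = +8.5688 (running +31.9870)
  i=6: 3.2445·2.1333 − 1.9115·-0.3290 = +7.5503 (running +39.5373)
Area = |Σ|/2 = |39.5373|/2 = 19.7687

Area at t=0.255: 19.7687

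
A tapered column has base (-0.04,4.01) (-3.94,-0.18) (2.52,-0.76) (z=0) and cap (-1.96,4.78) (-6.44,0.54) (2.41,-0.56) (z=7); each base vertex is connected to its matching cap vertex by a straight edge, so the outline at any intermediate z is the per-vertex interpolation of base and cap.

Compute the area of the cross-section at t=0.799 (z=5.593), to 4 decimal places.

Area at t=0.799: 19.8734

Cross-section at t=0.799: each vertex is (1-t)·p0[i] + t·p1[i].
  v1: (1-0.799)·(-0.04,4.01) + 0.799·(-1.96,4.78) = (-1.5741,4.6252)
  v2: (1-0.799)·(-3.94,-0.18) + 0.799·(-6.44,0.54) = (-5.9375,0.3953)
  v3: (1-0.799)·(2.52,-0.76) + 0.799·(2.41,-0.56) = (2.4321,-0.6002)
Shoelace sum Σ(x_i·y_{i+1} − x_{i+1}·y_i):
  i=1: -1.5741·0.3953 − -5.9375·4.6252 = +26.8401 (running +26.8401)
  i=2: -5.9375·-0.6002 − 2.4321·0.3953 = +2.6023 (running +29.4424)
  i=3: 2.4321·4.6252 − -1.5741·-0.6002 = +10.3043 (running +39.7467)
Area = |Σ|/2 = |39.7467|/2 = 19.8734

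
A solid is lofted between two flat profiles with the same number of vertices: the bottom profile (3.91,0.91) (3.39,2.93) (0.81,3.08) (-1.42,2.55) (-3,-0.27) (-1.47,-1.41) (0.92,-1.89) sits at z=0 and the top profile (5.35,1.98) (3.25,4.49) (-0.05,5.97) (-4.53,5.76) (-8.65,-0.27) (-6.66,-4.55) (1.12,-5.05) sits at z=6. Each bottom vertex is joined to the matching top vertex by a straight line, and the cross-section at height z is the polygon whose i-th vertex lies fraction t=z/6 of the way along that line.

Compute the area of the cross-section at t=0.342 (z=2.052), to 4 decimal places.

Cross-section at t=0.342: each vertex is (1-t)·p0[i] + t·p1[i].
  v1: (1-0.342)·(3.91,0.91) + 0.342·(5.35,1.98) = (4.4025,1.2759)
  v2: (1-0.342)·(3.39,2.93) + 0.342·(3.25,4.49) = (3.3421,3.4635)
  v3: (1-0.342)·(0.81,3.08) + 0.342·(-0.05,5.97) = (0.5159,4.0684)
  v4: (1-0.342)·(-1.42,2.55) + 0.342·(-4.53,5.76) = (-2.4836,3.6478)
  v5: (1-0.342)·(-3,-0.27) + 0.342·(-8.65,-0.27) = (-4.9323,-0.2700)
  v6: (1-0.342)·(-1.47,-1.41) + 0.342·(-6.66,-4.55) = (-3.2450,-2.4839)
  v7: (1-0.342)·(0.92,-1.89) + 0.342·(1.12,-5.05) = (0.9884,-2.9707)
Shoelace sum Σ(x_i·y_{i+1} − x_{i+1}·y_i):
  i=1: 4.4025·3.4635 − 3.3421·1.2759 = +10.9837 (running +10.9837)
  i=2: 3.3421·4.0684 − 0.5159·3.4635 = +11.8103 (running +22.7940)
  i=3: 0.5159·3.6478 − -2.4836·4.0684 = +11.9861 (running +34.7801)
  i=4: -2.4836·-0.2700 − -4.9323·3.6478 = +18.6627 (running +53.4429)
  i=5: -4.9323·-2.4839 − -3.2450·-0.2700 = +11.3751 (running +64.8180)
  i=6: -3.2450·-2.9707 − 0.9884·-2.4839 = +12.0950 (running +76.9129)
  i=7: 0.9884·1.2759 − 4.4025·-2.9707 = +14.3397 (running +91.2526)
Area = |Σ|/2 = |91.2526|/2 = 45.6263

Area at t=0.342: 45.6263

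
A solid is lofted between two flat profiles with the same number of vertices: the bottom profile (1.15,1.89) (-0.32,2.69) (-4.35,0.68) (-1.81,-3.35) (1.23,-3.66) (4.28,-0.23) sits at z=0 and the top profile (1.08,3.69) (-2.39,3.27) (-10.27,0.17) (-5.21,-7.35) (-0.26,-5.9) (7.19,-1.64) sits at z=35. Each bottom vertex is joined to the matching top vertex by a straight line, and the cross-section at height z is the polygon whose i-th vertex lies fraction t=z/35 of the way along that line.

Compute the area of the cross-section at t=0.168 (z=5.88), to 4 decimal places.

Area at t=0.168: 42.6891

Cross-section at t=0.168: each vertex is (1-t)·p0[i] + t·p1[i].
  v1: (1-0.168)·(1.15,1.89) + 0.168·(1.08,3.69) = (1.1382,2.1924)
  v2: (1-0.168)·(-0.32,2.69) + 0.168·(-2.39,3.27) = (-0.6678,2.7874)
  v3: (1-0.168)·(-4.35,0.68) + 0.168·(-10.27,0.17) = (-5.3446,0.5943)
  v4: (1-0.168)·(-1.81,-3.35) + 0.168·(-5.21,-7.35) = (-2.3812,-4.0220)
  v5: (1-0.168)·(1.23,-3.66) + 0.168·(-0.26,-5.9) = (0.9797,-4.0363)
  v6: (1-0.168)·(4.28,-0.23) + 0.168·(7.19,-1.64) = (4.7689,-0.4669)
Shoelace sum Σ(x_i·y_{i+1} − x_{i+1}·y_i):
  i=1: 1.1382·2.7874 − -0.6678·2.1924 = +4.6368 (running +4.6368)
  i=2: -0.6678·0.5943 − -5.3446·2.7874 = +14.5008 (running +19.1375)
  i=3: -5.3446·-4.0220 − -2.3812·0.5943 = +22.9110 (running +42.0486)
  i=4: -2.3812·-4.0363 − 0.9797·-4.0220 = +13.5516 (running +55.6001)
  i=5: 0.9797·-0.4669 − 4.7689·-4.0363 = +18.7913 (running +74.3915)
  i=6: 4.7689·2.1924 − 1.1382·-0.4669 = +10.9867 (running +85.3782)
Area = |Σ|/2 = |85.3782|/2 = 42.6891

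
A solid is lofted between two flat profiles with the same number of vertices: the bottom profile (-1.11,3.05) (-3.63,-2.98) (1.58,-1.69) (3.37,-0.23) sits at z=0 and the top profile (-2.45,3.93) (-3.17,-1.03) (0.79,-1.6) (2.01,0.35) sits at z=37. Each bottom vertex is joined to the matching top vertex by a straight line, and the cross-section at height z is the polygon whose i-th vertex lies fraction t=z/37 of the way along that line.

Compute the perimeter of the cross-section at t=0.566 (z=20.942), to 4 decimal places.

Cross-section at t=0.566: each vertex is (1-t)·p0[i] + t·p1[i].
  v1: (1-0.566)·(-1.11,3.05) + 0.566·(-2.45,3.93) = (-1.8684,3.5481)
  v2: (1-0.566)·(-3.63,-2.98) + 0.566·(-3.17,-1.03) = (-3.3696,-1.8763)
  v3: (1-0.566)·(1.58,-1.69) + 0.566·(0.79,-1.6) = (1.1329,-1.6391)
  v4: (1-0.566)·(3.37,-0.23) + 0.566·(2.01,0.35) = (2.6002,0.0983)
Perimeter = Σ |v_{i+1} − v_i|:
  edge 1→2: √(-1.5012² + -5.4244²) = 5.6283 (running 5.6283)
  edge 2→3: √(4.5025² + 0.2372²) = 4.5087 (running 10.1370)
  edge 3→4: √(1.4674² + 1.7373²) = 2.2741 (running 12.4111)
  edge 4→1: √(-4.4687² + 3.4498²) = 5.6454 (running 18.0565)
Perimeter = 18.0565

Perimeter at t=0.566: 18.0565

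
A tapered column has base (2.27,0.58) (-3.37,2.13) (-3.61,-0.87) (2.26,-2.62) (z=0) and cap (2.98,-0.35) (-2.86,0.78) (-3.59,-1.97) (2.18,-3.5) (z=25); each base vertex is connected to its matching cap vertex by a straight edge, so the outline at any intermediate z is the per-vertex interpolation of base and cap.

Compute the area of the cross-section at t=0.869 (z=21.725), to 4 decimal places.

Cross-section at t=0.869: each vertex is (1-t)·p0[i] + t·p1[i].
  v1: (1-0.869)·(2.27,0.58) + 0.869·(2.98,-0.35) = (2.8870,-0.2282)
  v2: (1-0.869)·(-3.37,2.13) + 0.869·(-2.86,0.78) = (-2.9268,0.9568)
  v3: (1-0.869)·(-3.61,-0.87) + 0.869·(-3.59,-1.97) = (-3.5926,-1.8259)
  v4: (1-0.869)·(2.26,-2.62) + 0.869·(2.18,-3.5) = (2.1905,-3.3847)
Shoelace sum Σ(x_i·y_{i+1} − x_{i+1}·y_i):
  i=1: 2.8870·0.9568 − -2.9268·-0.2282 = +2.0946 (running +2.0946)
  i=2: -2.9268·-1.8259 − -3.5926·0.9568 = +8.7817 (running +10.8763)
  i=3: -3.5926·-3.3847 − 2.1905·-1.8259 = +16.1596 (running +27.0359)
  i=4: 2.1905·-0.2282 − 2.8870·-3.3847 = +9.2719 (running +36.3077)
Area = |Σ|/2 = |36.3077|/2 = 18.1539

Area at t=0.869: 18.1539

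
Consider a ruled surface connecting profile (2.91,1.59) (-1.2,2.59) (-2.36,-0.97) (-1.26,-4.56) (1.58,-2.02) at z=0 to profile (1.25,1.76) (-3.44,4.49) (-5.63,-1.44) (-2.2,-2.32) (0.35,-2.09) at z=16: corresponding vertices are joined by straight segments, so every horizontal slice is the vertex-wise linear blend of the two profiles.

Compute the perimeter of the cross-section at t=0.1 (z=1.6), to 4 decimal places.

Cross-section at t=0.1: each vertex is (1-t)·p0[i] + t·p1[i].
  v1: (1-0.1)·(2.91,1.59) + 0.1·(1.25,1.76) = (2.7440,1.6070)
  v2: (1-0.1)·(-1.2,2.59) + 0.1·(-3.44,4.49) = (-1.4240,2.7800)
  v3: (1-0.1)·(-2.36,-0.97) + 0.1·(-5.63,-1.44) = (-2.6870,-1.0170)
  v4: (1-0.1)·(-1.26,-4.56) + 0.1·(-2.2,-2.32) = (-1.3540,-4.3360)
  v5: (1-0.1)·(1.58,-2.02) + 0.1·(0.35,-2.09) = (1.4570,-2.0270)
Perimeter = Σ |v_{i+1} − v_i|:
  edge 1→2: √(-4.1680² + 1.1730²) = 4.3299 (running 4.3299)
  edge 2→3: √(-1.2630² + -3.7970²) = 4.0015 (running 8.3315)
  edge 3→4: √(1.3330² + -3.3190²) = 3.5767 (running 11.9081)
  edge 4→5: √(2.8110² + 2.3090²) = 3.6377 (running 15.5459)
  edge 5→1: √(1.2870² + 3.6340²) = 3.8552 (running 19.4011)
Perimeter = 19.4011

Perimeter at t=0.1: 19.4011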